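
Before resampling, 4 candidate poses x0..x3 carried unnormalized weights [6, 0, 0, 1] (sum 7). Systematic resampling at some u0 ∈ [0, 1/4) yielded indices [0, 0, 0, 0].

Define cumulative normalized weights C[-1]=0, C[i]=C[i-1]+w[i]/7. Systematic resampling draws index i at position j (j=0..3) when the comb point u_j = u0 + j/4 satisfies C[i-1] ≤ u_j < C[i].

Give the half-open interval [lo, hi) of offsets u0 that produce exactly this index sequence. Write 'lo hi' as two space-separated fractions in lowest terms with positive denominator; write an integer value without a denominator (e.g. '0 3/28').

0 3/28

C = [6/7, 6/7, 6/7, 1]
j=0 picked index 0: u0 ∈ [0, 6/7)
j=1 picked index 0: u0 ∈ [-1/4, 17/28)
j=2 picked index 0: u0 ∈ [-1/2, 5/14)
j=3 picked index 0: u0 ∈ [-3/4, 3/28)
intersection: [0, 3/28)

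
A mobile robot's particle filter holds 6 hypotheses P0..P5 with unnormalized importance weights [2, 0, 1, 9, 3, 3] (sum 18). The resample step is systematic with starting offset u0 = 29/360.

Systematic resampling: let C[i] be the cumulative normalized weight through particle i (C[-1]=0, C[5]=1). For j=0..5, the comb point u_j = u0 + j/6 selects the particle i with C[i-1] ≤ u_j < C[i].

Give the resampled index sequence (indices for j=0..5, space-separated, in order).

0 3 3 3 4 5

C = [1/9, 1/9, 1/6, 2/3, 5/6, 1]
j=0: u_0=29/360 ∈ [0, 1/9) → index 0
j=1: u_1=89/360 ∈ [1/6, 2/3) → index 3
j=2: u_2=149/360 ∈ [1/6, 2/3) → index 3
j=3: u_3=209/360 ∈ [1/6, 2/3) → index 3
j=4: u_4=269/360 ∈ [2/3, 5/6) → index 4
j=5: u_5=329/360 ∈ [5/6, 1) → index 5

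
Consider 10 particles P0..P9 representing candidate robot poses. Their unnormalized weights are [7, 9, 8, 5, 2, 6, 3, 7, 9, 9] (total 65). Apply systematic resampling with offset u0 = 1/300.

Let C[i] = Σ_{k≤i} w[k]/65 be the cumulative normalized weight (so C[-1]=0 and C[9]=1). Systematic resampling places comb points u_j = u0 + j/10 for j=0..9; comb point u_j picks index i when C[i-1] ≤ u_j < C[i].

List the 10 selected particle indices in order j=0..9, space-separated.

C = [7/65, 16/65, 24/65, 29/65, 31/65, 37/65, 8/13, 47/65, 56/65, 1]
j=0: u_0=1/300 ∈ [0, 7/65) → index 0
j=1: u_1=31/300 ∈ [0, 7/65) → index 0
j=2: u_2=61/300 ∈ [7/65, 16/65) → index 1
j=3: u_3=91/300 ∈ [16/65, 24/65) → index 2
j=4: u_4=121/300 ∈ [24/65, 29/65) → index 3
j=5: u_5=151/300 ∈ [31/65, 37/65) → index 5
j=6: u_6=181/300 ∈ [37/65, 8/13) → index 6
j=7: u_7=211/300 ∈ [8/13, 47/65) → index 7
j=8: u_8=241/300 ∈ [47/65, 56/65) → index 8
j=9: u_9=271/300 ∈ [56/65, 1) → index 9

0 0 1 2 3 5 6 7 8 9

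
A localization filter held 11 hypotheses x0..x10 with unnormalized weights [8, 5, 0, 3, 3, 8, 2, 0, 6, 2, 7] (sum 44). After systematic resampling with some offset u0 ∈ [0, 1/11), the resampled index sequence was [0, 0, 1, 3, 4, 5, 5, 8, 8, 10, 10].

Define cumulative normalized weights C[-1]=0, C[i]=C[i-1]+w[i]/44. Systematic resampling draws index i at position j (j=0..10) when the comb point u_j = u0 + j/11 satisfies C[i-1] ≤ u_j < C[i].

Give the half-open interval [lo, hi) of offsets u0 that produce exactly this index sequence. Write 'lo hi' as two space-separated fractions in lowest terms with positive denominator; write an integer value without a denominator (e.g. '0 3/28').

C = [2/11, 13/44, 13/44, 4/11, 19/44, 27/44, 29/44, 29/44, 35/44, 37/44, 1]
j=0 picked index 0: u0 ∈ [0, 2/11)
j=1 picked index 0: u0 ∈ [-1/11, 1/11)
j=2 picked index 1: u0 ∈ [0, 5/44)
j=3 picked index 3: u0 ∈ [1/44, 1/11)
j=4 picked index 4: u0 ∈ [0, 3/44)
j=5 picked index 5: u0 ∈ [-1/44, 7/44)
j=6 picked index 5: u0 ∈ [-5/44, 3/44)
j=7 picked index 8: u0 ∈ [1/44, 7/44)
j=8 picked index 8: u0 ∈ [-3/44, 3/44)
j=9 picked index 10: u0 ∈ [1/44, 2/11)
j=10 picked index 10: u0 ∈ [-3/44, 1/11)
intersection: [1/44, 3/44)

1/44 3/44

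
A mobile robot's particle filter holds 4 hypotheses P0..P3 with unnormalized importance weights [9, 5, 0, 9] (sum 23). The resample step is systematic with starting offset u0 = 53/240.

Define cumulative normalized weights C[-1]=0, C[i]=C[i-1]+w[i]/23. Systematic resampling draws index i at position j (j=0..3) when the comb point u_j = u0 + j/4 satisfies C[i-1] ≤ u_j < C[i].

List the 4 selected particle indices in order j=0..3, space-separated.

0 1 3 3

C = [9/23, 14/23, 14/23, 1]
j=0: u_0=53/240 ∈ [0, 9/23) → index 0
j=1: u_1=113/240 ∈ [9/23, 14/23) → index 1
j=2: u_2=173/240 ∈ [14/23, 1) → index 3
j=3: u_3=233/240 ∈ [14/23, 1) → index 3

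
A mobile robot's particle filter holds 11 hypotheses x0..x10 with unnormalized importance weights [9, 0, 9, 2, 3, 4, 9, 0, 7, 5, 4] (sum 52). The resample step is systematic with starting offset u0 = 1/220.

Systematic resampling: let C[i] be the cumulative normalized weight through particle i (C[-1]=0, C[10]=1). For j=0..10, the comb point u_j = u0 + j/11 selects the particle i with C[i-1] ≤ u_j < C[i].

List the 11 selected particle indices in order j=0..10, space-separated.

C = [9/52, 9/52, 9/26, 5/13, 23/52, 27/52, 9/13, 9/13, 43/52, 12/13, 1]
j=0: u_0=1/220 ∈ [0, 9/52) → index 0
j=1: u_1=21/220 ∈ [0, 9/52) → index 0
j=2: u_2=41/220 ∈ [9/52, 9/26) → index 2
j=3: u_3=61/220 ∈ [9/52, 9/26) → index 2
j=4: u_4=81/220 ∈ [9/26, 5/13) → index 3
j=5: u_5=101/220 ∈ [23/52, 27/52) → index 5
j=6: u_6=11/20 ∈ [27/52, 9/13) → index 6
j=7: u_7=141/220 ∈ [27/52, 9/13) → index 6
j=8: u_8=161/220 ∈ [9/13, 43/52) → index 8
j=9: u_9=181/220 ∈ [9/13, 43/52) → index 8
j=10: u_10=201/220 ∈ [43/52, 12/13) → index 9

0 0 2 2 3 5 6 6 8 8 9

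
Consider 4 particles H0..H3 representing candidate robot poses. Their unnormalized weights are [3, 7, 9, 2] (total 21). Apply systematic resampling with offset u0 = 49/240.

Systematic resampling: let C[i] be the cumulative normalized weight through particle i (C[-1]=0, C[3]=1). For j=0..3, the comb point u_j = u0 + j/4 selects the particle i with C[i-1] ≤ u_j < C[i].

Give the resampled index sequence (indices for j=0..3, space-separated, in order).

C = [1/7, 10/21, 19/21, 1]
j=0: u_0=49/240 ∈ [1/7, 10/21) → index 1
j=1: u_1=109/240 ∈ [1/7, 10/21) → index 1
j=2: u_2=169/240 ∈ [10/21, 19/21) → index 2
j=3: u_3=229/240 ∈ [19/21, 1) → index 3

1 1 2 3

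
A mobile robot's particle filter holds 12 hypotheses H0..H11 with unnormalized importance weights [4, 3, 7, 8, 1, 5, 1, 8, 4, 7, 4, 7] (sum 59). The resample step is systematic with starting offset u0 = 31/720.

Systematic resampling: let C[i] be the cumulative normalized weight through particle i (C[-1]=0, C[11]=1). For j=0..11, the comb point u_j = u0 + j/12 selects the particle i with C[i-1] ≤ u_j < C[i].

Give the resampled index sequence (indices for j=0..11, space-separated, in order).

C = [4/59, 7/59, 14/59, 22/59, 23/59, 28/59, 29/59, 37/59, 41/59, 48/59, 52/59, 1]
j=0: u_0=31/720 ∈ [0, 4/59) → index 0
j=1: u_1=91/720 ∈ [7/59, 14/59) → index 2
j=2: u_2=151/720 ∈ [7/59, 14/59) → index 2
j=3: u_3=211/720 ∈ [14/59, 22/59) → index 3
j=4: u_4=271/720 ∈ [22/59, 23/59) → index 4
j=5: u_5=331/720 ∈ [23/59, 28/59) → index 5
j=6: u_6=391/720 ∈ [29/59, 37/59) → index 7
j=7: u_7=451/720 ∈ [29/59, 37/59) → index 7
j=8: u_8=511/720 ∈ [41/59, 48/59) → index 9
j=9: u_9=571/720 ∈ [41/59, 48/59) → index 9
j=10: u_10=631/720 ∈ [48/59, 52/59) → index 10
j=11: u_11=691/720 ∈ [52/59, 1) → index 11

0 2 2 3 4 5 7 7 9 9 10 11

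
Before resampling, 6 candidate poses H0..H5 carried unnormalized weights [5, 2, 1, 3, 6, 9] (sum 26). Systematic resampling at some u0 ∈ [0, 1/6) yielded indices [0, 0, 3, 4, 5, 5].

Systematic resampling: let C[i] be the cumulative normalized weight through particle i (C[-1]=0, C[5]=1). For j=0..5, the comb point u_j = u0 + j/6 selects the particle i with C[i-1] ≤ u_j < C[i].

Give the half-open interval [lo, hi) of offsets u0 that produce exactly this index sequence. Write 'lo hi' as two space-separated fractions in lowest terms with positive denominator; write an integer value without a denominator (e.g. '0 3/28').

C = [5/26, 7/26, 4/13, 11/26, 17/26, 1]
j=0 picked index 0: u0 ∈ [0, 5/26)
j=1 picked index 0: u0 ∈ [-1/6, 1/39)
j=2 picked index 3: u0 ∈ [-1/39, 7/78)
j=3 picked index 4: u0 ∈ [-1/13, 2/13)
j=4 picked index 5: u0 ∈ [-1/78, 1/3)
j=5 picked index 5: u0 ∈ [-7/39, 1/6)
intersection: [0, 1/39)

0 1/39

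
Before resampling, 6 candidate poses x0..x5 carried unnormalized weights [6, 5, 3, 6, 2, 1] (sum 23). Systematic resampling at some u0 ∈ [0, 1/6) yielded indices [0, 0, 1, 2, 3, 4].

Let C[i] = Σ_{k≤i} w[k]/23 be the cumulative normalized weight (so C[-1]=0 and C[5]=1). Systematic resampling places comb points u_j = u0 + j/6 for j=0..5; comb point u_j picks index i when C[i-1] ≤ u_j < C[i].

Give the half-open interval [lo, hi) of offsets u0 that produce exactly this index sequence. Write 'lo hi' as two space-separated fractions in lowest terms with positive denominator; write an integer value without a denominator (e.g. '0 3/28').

5/138 13/138

C = [6/23, 11/23, 14/23, 20/23, 22/23, 1]
j=0 picked index 0: u0 ∈ [0, 6/23)
j=1 picked index 0: u0 ∈ [-1/6, 13/138)
j=2 picked index 1: u0 ∈ [-5/69, 10/69)
j=3 picked index 2: u0 ∈ [-1/46, 5/46)
j=4 picked index 3: u0 ∈ [-4/69, 14/69)
j=5 picked index 4: u0 ∈ [5/138, 17/138)
intersection: [5/138, 13/138)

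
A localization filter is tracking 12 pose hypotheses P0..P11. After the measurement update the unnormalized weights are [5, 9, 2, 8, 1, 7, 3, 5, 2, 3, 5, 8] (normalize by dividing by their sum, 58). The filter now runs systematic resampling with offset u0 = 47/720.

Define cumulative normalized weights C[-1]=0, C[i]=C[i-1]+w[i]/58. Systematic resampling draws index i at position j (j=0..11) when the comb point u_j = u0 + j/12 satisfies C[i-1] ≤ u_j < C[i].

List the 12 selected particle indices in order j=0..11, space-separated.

0 1 1 3 3 5 6 7 9 10 11 11

C = [5/58, 7/29, 8/29, 12/29, 25/58, 16/29, 35/58, 20/29, 21/29, 45/58, 25/29, 1]
j=0: u_0=47/720 ∈ [0, 5/58) → index 0
j=1: u_1=107/720 ∈ [5/58, 7/29) → index 1
j=2: u_2=167/720 ∈ [5/58, 7/29) → index 1
j=3: u_3=227/720 ∈ [8/29, 12/29) → index 3
j=4: u_4=287/720 ∈ [8/29, 12/29) → index 3
j=5: u_5=347/720 ∈ [25/58, 16/29) → index 5
j=6: u_6=407/720 ∈ [16/29, 35/58) → index 6
j=7: u_7=467/720 ∈ [35/58, 20/29) → index 7
j=8: u_8=527/720 ∈ [21/29, 45/58) → index 9
j=9: u_9=587/720 ∈ [45/58, 25/29) → index 10
j=10: u_10=647/720 ∈ [25/29, 1) → index 11
j=11: u_11=707/720 ∈ [25/29, 1) → index 11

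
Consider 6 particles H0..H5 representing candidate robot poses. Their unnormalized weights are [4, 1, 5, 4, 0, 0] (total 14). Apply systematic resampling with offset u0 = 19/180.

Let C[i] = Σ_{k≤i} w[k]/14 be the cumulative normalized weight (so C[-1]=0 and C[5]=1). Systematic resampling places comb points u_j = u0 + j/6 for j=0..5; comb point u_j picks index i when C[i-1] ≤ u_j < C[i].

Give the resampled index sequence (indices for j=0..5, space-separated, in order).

0 0 2 2 3 3

C = [2/7, 5/14, 5/7, 1, 1, 1]
j=0: u_0=19/180 ∈ [0, 2/7) → index 0
j=1: u_1=49/180 ∈ [0, 2/7) → index 0
j=2: u_2=79/180 ∈ [5/14, 5/7) → index 2
j=3: u_3=109/180 ∈ [5/14, 5/7) → index 2
j=4: u_4=139/180 ∈ [5/7, 1) → index 3
j=5: u_5=169/180 ∈ [5/7, 1) → index 3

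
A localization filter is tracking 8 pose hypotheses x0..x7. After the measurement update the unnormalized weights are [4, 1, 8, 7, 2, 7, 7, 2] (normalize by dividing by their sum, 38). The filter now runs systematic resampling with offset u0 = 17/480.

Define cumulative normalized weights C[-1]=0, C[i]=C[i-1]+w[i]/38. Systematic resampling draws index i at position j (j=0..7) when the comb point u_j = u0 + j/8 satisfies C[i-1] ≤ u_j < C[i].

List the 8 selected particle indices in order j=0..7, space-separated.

C = [2/19, 5/38, 13/38, 10/19, 11/19, 29/38, 18/19, 1]
j=0: u_0=17/480 ∈ [0, 2/19) → index 0
j=1: u_1=77/480 ∈ [5/38, 13/38) → index 2
j=2: u_2=137/480 ∈ [5/38, 13/38) → index 2
j=3: u_3=197/480 ∈ [13/38, 10/19) → index 3
j=4: u_4=257/480 ∈ [10/19, 11/19) → index 4
j=5: u_5=317/480 ∈ [11/19, 29/38) → index 5
j=6: u_6=377/480 ∈ [29/38, 18/19) → index 6
j=7: u_7=437/480 ∈ [29/38, 18/19) → index 6

0 2 2 3 4 5 6 6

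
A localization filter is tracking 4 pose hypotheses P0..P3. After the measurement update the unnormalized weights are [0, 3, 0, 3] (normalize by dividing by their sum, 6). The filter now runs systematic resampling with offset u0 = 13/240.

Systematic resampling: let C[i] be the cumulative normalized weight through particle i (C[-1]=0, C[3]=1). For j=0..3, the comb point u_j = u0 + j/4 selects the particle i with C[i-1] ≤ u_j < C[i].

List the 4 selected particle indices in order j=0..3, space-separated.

1 1 3 3

C = [0, 1/2, 1/2, 1]
j=0: u_0=13/240 ∈ [0, 1/2) → index 1
j=1: u_1=73/240 ∈ [0, 1/2) → index 1
j=2: u_2=133/240 ∈ [1/2, 1) → index 3
j=3: u_3=193/240 ∈ [1/2, 1) → index 3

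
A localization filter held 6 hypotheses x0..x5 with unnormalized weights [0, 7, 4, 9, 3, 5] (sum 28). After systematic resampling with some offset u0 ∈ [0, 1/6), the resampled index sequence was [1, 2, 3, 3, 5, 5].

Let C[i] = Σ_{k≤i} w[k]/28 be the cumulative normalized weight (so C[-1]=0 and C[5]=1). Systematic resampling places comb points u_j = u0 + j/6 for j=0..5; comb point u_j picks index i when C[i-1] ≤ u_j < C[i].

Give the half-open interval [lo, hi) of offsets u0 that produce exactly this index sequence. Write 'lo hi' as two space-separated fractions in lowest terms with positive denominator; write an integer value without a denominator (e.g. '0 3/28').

C = [0, 1/4, 11/28, 5/7, 23/28, 1]
j=0 picked index 1: u0 ∈ [0, 1/4)
j=1 picked index 2: u0 ∈ [1/12, 19/84)
j=2 picked index 3: u0 ∈ [5/84, 8/21)
j=3 picked index 3: u0 ∈ [-3/28, 3/14)
j=4 picked index 5: u0 ∈ [13/84, 1/3)
j=5 picked index 5: u0 ∈ [-1/84, 1/6)
intersection: [13/84, 1/6)

13/84 1/6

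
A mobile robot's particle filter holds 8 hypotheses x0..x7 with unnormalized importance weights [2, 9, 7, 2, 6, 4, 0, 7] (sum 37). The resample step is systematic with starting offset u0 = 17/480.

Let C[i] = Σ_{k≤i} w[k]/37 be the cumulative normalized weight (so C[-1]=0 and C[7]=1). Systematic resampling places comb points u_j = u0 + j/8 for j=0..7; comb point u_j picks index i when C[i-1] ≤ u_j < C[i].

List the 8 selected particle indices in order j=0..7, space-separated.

0 1 1 2 3 4 5 7

C = [2/37, 11/37, 18/37, 20/37, 26/37, 30/37, 30/37, 1]
j=0: u_0=17/480 ∈ [0, 2/37) → index 0
j=1: u_1=77/480 ∈ [2/37, 11/37) → index 1
j=2: u_2=137/480 ∈ [2/37, 11/37) → index 1
j=3: u_3=197/480 ∈ [11/37, 18/37) → index 2
j=4: u_4=257/480 ∈ [18/37, 20/37) → index 3
j=5: u_5=317/480 ∈ [20/37, 26/37) → index 4
j=6: u_6=377/480 ∈ [26/37, 30/37) → index 5
j=7: u_7=437/480 ∈ [30/37, 1) → index 7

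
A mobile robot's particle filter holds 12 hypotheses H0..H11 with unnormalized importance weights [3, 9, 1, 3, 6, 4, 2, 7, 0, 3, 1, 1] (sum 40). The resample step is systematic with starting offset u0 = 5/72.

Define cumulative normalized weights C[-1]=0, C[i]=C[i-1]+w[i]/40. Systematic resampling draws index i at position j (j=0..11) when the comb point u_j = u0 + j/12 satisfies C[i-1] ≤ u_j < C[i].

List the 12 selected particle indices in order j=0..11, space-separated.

0 1 1 2 4 4 5 6 7 7 9 11

C = [3/40, 3/10, 13/40, 2/5, 11/20, 13/20, 7/10, 7/8, 7/8, 19/20, 39/40, 1]
j=0: u_0=5/72 ∈ [0, 3/40) → index 0
j=1: u_1=11/72 ∈ [3/40, 3/10) → index 1
j=2: u_2=17/72 ∈ [3/40, 3/10) → index 1
j=3: u_3=23/72 ∈ [3/10, 13/40) → index 2
j=4: u_4=29/72 ∈ [2/5, 11/20) → index 4
j=5: u_5=35/72 ∈ [2/5, 11/20) → index 4
j=6: u_6=41/72 ∈ [11/20, 13/20) → index 5
j=7: u_7=47/72 ∈ [13/20, 7/10) → index 6
j=8: u_8=53/72 ∈ [7/10, 7/8) → index 7
j=9: u_9=59/72 ∈ [7/10, 7/8) → index 7
j=10: u_10=65/72 ∈ [7/8, 19/20) → index 9
j=11: u_11=71/72 ∈ [39/40, 1) → index 11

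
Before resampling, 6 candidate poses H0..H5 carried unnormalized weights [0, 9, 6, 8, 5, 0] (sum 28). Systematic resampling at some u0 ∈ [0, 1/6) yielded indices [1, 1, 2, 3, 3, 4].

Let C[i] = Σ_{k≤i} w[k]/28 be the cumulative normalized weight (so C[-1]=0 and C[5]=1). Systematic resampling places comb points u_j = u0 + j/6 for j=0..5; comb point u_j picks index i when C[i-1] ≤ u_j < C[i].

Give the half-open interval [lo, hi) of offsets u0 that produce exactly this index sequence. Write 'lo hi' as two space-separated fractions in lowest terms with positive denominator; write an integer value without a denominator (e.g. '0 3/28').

1/28 13/84

C = [0, 9/28, 15/28, 23/28, 1, 1]
j=0 picked index 1: u0 ∈ [0, 9/28)
j=1 picked index 1: u0 ∈ [-1/6, 13/84)
j=2 picked index 2: u0 ∈ [-1/84, 17/84)
j=3 picked index 3: u0 ∈ [1/28, 9/28)
j=4 picked index 3: u0 ∈ [-11/84, 13/84)
j=5 picked index 4: u0 ∈ [-1/84, 1/6)
intersection: [1/28, 13/84)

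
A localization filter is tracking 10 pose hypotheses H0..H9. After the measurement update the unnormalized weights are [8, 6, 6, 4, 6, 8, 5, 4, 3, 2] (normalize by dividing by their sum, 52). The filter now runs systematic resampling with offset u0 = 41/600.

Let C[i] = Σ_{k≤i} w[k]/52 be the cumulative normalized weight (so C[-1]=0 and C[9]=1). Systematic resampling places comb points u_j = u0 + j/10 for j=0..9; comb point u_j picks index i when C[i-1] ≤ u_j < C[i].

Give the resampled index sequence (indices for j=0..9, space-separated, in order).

C = [2/13, 7/26, 5/13, 6/13, 15/26, 19/26, 43/52, 47/52, 25/26, 1]
j=0: u_0=41/600 ∈ [0, 2/13) → index 0
j=1: u_1=101/600 ∈ [2/13, 7/26) → index 1
j=2: u_2=161/600 ∈ [2/13, 7/26) → index 1
j=3: u_3=221/600 ∈ [7/26, 5/13) → index 2
j=4: u_4=281/600 ∈ [6/13, 15/26) → index 4
j=5: u_5=341/600 ∈ [6/13, 15/26) → index 4
j=6: u_6=401/600 ∈ [15/26, 19/26) → index 5
j=7: u_7=461/600 ∈ [19/26, 43/52) → index 6
j=8: u_8=521/600 ∈ [43/52, 47/52) → index 7
j=9: u_9=581/600 ∈ [25/26, 1) → index 9

0 1 1 2 4 4 5 6 7 9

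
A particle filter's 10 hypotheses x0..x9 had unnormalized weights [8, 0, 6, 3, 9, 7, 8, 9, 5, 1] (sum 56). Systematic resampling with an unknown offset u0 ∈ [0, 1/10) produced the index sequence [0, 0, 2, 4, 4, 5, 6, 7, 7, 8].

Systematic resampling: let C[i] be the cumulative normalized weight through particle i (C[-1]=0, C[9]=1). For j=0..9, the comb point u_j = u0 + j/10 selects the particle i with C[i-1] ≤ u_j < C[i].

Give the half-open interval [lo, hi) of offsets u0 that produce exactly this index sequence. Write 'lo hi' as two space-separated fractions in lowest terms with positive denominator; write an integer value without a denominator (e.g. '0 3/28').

9/280 3/70

C = [1/7, 1/7, 1/4, 17/56, 13/28, 33/56, 41/56, 25/28, 55/56, 1]
j=0 picked index 0: u0 ∈ [0, 1/7)
j=1 picked index 0: u0 ∈ [-1/10, 3/70)
j=2 picked index 2: u0 ∈ [-2/35, 1/20)
j=3 picked index 4: u0 ∈ [1/280, 23/140)
j=4 picked index 4: u0 ∈ [-27/280, 9/140)
j=5 picked index 5: u0 ∈ [-1/28, 5/56)
j=6 picked index 6: u0 ∈ [-3/280, 37/280)
j=7 picked index 7: u0 ∈ [9/280, 27/140)
j=8 picked index 7: u0 ∈ [-19/280, 13/140)
j=9 picked index 8: u0 ∈ [-1/140, 23/280)
intersection: [9/280, 3/70)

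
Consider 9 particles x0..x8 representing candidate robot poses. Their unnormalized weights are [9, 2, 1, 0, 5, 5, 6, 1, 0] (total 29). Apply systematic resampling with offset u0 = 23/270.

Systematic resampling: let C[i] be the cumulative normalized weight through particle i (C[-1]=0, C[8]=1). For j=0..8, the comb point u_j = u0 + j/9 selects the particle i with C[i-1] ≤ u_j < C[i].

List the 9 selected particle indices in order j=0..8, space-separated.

0 0 0 4 4 5 5 6 7

C = [9/29, 11/29, 12/29, 12/29, 17/29, 22/29, 28/29, 1, 1]
j=0: u_0=23/270 ∈ [0, 9/29) → index 0
j=1: u_1=53/270 ∈ [0, 9/29) → index 0
j=2: u_2=83/270 ∈ [0, 9/29) → index 0
j=3: u_3=113/270 ∈ [12/29, 17/29) → index 4
j=4: u_4=143/270 ∈ [12/29, 17/29) → index 4
j=5: u_5=173/270 ∈ [17/29, 22/29) → index 5
j=6: u_6=203/270 ∈ [17/29, 22/29) → index 5
j=7: u_7=233/270 ∈ [22/29, 28/29) → index 6
j=8: u_8=263/270 ∈ [28/29, 1) → index 7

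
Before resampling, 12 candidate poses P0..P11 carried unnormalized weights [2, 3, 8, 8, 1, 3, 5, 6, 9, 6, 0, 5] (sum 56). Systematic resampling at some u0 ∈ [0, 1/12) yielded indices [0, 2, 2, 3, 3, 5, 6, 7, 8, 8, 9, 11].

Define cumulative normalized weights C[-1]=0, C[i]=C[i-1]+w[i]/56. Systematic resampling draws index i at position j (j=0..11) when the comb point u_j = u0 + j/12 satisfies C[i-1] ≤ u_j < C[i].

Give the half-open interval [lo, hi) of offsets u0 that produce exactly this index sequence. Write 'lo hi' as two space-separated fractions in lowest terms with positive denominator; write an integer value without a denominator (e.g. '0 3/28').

C = [1/28, 5/56, 13/56, 3/8, 11/28, 25/56, 15/28, 9/14, 45/56, 51/56, 51/56, 1]
j=0 picked index 0: u0 ∈ [0, 1/28)
j=1 picked index 2: u0 ∈ [1/168, 25/168)
j=2 picked index 2: u0 ∈ [-13/168, 11/168)
j=3 picked index 3: u0 ∈ [-1/56, 1/8)
j=4 picked index 3: u0 ∈ [-17/168, 1/24)
j=5 picked index 5: u0 ∈ [-1/42, 5/168)
j=6 picked index 6: u0 ∈ [-3/56, 1/28)
j=7 picked index 7: u0 ∈ [-1/21, 5/84)
j=8 picked index 8: u0 ∈ [-1/42, 23/168)
j=9 picked index 8: u0 ∈ [-3/28, 3/56)
j=10 picked index 9: u0 ∈ [-5/168, 13/168)
j=11 picked index 11: u0 ∈ [-1/168, 1/12)
intersection: [1/168, 5/168)

1/168 5/168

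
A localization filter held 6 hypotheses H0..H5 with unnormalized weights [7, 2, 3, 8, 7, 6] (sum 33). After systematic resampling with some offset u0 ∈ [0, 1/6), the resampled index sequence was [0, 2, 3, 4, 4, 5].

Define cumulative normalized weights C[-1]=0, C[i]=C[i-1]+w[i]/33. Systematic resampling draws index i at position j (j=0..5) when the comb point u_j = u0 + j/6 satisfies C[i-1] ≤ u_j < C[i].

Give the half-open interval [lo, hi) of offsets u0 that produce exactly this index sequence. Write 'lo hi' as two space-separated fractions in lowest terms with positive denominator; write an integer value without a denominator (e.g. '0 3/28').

7/66 5/33

C = [7/33, 3/11, 4/11, 20/33, 9/11, 1]
j=0 picked index 0: u0 ∈ [0, 7/33)
j=1 picked index 2: u0 ∈ [7/66, 13/66)
j=2 picked index 3: u0 ∈ [1/33, 3/11)
j=3 picked index 4: u0 ∈ [7/66, 7/22)
j=4 picked index 4: u0 ∈ [-2/33, 5/33)
j=5 picked index 5: u0 ∈ [-1/66, 1/6)
intersection: [7/66, 5/33)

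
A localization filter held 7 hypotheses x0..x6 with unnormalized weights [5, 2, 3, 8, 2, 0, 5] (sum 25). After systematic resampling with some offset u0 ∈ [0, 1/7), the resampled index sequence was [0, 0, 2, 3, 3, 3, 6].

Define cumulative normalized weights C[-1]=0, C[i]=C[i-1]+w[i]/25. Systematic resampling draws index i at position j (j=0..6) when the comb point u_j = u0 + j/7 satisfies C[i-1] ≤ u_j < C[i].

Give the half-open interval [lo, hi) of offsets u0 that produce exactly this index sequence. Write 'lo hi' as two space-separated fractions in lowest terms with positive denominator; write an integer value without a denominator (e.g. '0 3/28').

C = [1/5, 7/25, 2/5, 18/25, 4/5, 4/5, 1]
j=0 picked index 0: u0 ∈ [0, 1/5)
j=1 picked index 0: u0 ∈ [-1/7, 2/35)
j=2 picked index 2: u0 ∈ [-1/175, 4/35)
j=3 picked index 3: u0 ∈ [-1/35, 51/175)
j=4 picked index 3: u0 ∈ [-6/35, 26/175)
j=5 picked index 3: u0 ∈ [-11/35, 1/175)
j=6 picked index 6: u0 ∈ [-2/35, 1/7)
intersection: [0, 1/175)

0 1/175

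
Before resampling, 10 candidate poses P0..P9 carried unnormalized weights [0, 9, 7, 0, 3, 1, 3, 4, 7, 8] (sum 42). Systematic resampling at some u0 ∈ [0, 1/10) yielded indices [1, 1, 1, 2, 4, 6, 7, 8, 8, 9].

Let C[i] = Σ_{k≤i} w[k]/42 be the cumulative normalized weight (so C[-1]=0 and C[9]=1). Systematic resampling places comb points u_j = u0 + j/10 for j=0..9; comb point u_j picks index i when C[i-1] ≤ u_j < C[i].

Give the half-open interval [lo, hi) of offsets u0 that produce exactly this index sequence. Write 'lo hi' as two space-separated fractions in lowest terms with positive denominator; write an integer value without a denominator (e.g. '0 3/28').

0 1/105

C = [0, 3/14, 8/21, 8/21, 19/42, 10/21, 23/42, 9/14, 17/21, 1]
j=0 picked index 1: u0 ∈ [0, 3/14)
j=1 picked index 1: u0 ∈ [-1/10, 4/35)
j=2 picked index 1: u0 ∈ [-1/5, 1/70)
j=3 picked index 2: u0 ∈ [-3/35, 17/210)
j=4 picked index 4: u0 ∈ [-2/105, 11/210)
j=5 picked index 6: u0 ∈ [-1/42, 1/21)
j=6 picked index 7: u0 ∈ [-11/210, 3/70)
j=7 picked index 8: u0 ∈ [-2/35, 23/210)
j=8 picked index 8: u0 ∈ [-11/70, 1/105)
j=9 picked index 9: u0 ∈ [-19/210, 1/10)
intersection: [0, 1/105)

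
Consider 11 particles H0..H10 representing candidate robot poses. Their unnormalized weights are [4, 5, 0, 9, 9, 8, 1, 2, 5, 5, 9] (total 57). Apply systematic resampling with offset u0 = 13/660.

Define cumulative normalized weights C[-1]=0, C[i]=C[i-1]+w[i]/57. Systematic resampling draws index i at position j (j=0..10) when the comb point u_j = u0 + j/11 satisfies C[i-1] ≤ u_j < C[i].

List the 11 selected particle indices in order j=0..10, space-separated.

C = [4/57, 3/19, 3/19, 6/19, 9/19, 35/57, 12/19, 2/3, 43/57, 16/19, 1]
j=0: u_0=13/660 ∈ [0, 4/57) → index 0
j=1: u_1=73/660 ∈ [4/57, 3/19) → index 1
j=2: u_2=133/660 ∈ [3/19, 6/19) → index 3
j=3: u_3=193/660 ∈ [3/19, 6/19) → index 3
j=4: u_4=23/60 ∈ [6/19, 9/19) → index 4
j=5: u_5=313/660 ∈ [9/19, 35/57) → index 5
j=6: u_6=373/660 ∈ [9/19, 35/57) → index 5
j=7: u_7=433/660 ∈ [12/19, 2/3) → index 7
j=8: u_8=493/660 ∈ [2/3, 43/57) → index 8
j=9: u_9=553/660 ∈ [43/57, 16/19) → index 9
j=10: u_10=613/660 ∈ [16/19, 1) → index 10

0 1 3 3 4 5 5 7 8 9 10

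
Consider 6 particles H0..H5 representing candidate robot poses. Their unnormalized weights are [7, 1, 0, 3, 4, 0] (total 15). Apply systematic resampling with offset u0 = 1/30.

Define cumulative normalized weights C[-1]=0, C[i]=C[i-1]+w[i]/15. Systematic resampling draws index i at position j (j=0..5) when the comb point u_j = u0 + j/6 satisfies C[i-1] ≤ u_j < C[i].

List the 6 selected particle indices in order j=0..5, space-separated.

0 0 0 3 3 4

C = [7/15, 8/15, 8/15, 11/15, 1, 1]
j=0: u_0=1/30 ∈ [0, 7/15) → index 0
j=1: u_1=1/5 ∈ [0, 7/15) → index 0
j=2: u_2=11/30 ∈ [0, 7/15) → index 0
j=3: u_3=8/15 ∈ [8/15, 11/15) → index 3
j=4: u_4=7/10 ∈ [8/15, 11/15) → index 3
j=5: u_5=13/15 ∈ [11/15, 1) → index 4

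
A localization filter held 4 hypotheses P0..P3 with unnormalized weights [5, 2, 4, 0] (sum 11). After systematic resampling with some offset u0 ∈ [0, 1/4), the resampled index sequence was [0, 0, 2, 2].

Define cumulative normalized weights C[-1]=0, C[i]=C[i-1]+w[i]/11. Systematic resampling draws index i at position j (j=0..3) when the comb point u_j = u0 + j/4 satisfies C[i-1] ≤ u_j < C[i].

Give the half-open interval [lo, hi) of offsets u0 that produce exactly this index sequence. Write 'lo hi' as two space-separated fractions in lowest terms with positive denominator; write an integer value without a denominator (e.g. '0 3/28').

C = [5/11, 7/11, 1, 1]
j=0 picked index 0: u0 ∈ [0, 5/11)
j=1 picked index 0: u0 ∈ [-1/4, 9/44)
j=2 picked index 2: u0 ∈ [3/22, 1/2)
j=3 picked index 2: u0 ∈ [-5/44, 1/4)
intersection: [3/22, 9/44)

3/22 9/44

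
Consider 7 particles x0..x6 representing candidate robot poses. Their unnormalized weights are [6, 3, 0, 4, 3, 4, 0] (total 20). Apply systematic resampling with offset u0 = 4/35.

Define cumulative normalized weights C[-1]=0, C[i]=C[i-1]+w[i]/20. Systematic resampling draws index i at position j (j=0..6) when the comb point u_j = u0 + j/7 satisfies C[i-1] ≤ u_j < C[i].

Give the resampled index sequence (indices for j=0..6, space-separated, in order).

C = [3/10, 9/20, 9/20, 13/20, 4/5, 1, 1]
j=0: u_0=4/35 ∈ [0, 3/10) → index 0
j=1: u_1=9/35 ∈ [0, 3/10) → index 0
j=2: u_2=2/5 ∈ [3/10, 9/20) → index 1
j=3: u_3=19/35 ∈ [9/20, 13/20) → index 3
j=4: u_4=24/35 ∈ [13/20, 4/5) → index 4
j=5: u_5=29/35 ∈ [4/5, 1) → index 5
j=6: u_6=34/35 ∈ [4/5, 1) → index 5

0 0 1 3 4 5 5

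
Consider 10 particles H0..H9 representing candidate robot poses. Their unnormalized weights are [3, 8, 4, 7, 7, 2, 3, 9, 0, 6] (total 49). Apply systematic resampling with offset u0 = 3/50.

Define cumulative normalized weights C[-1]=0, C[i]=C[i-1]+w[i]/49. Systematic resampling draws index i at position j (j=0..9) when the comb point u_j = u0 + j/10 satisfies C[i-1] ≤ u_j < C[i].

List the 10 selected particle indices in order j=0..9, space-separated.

C = [3/49, 11/49, 15/49, 22/49, 29/49, 31/49, 34/49, 43/49, 43/49, 1]
j=0: u_0=3/50 ∈ [0, 3/49) → index 0
j=1: u_1=4/25 ∈ [3/49, 11/49) → index 1
j=2: u_2=13/50 ∈ [11/49, 15/49) → index 2
j=3: u_3=9/25 ∈ [15/49, 22/49) → index 3
j=4: u_4=23/50 ∈ [22/49, 29/49) → index 4
j=5: u_5=14/25 ∈ [22/49, 29/49) → index 4
j=6: u_6=33/50 ∈ [31/49, 34/49) → index 6
j=7: u_7=19/25 ∈ [34/49, 43/49) → index 7
j=8: u_8=43/50 ∈ [34/49, 43/49) → index 7
j=9: u_9=24/25 ∈ [43/49, 1) → index 9

0 1 2 3 4 4 6 7 7 9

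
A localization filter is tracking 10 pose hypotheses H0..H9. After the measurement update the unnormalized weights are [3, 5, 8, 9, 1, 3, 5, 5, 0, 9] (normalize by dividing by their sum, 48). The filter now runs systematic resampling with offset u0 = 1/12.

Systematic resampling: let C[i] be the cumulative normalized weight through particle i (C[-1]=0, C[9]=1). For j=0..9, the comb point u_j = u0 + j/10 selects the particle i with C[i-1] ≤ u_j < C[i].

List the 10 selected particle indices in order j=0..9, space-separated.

1 2 2 3 3 5 6 7 9 9

C = [1/16, 1/6, 1/3, 25/48, 13/24, 29/48, 17/24, 13/16, 13/16, 1]
j=0: u_0=1/12 ∈ [1/16, 1/6) → index 1
j=1: u_1=11/60 ∈ [1/6, 1/3) → index 2
j=2: u_2=17/60 ∈ [1/6, 1/3) → index 2
j=3: u_3=23/60 ∈ [1/3, 25/48) → index 3
j=4: u_4=29/60 ∈ [1/3, 25/48) → index 3
j=5: u_5=7/12 ∈ [13/24, 29/48) → index 5
j=6: u_6=41/60 ∈ [29/48, 17/24) → index 6
j=7: u_7=47/60 ∈ [17/24, 13/16) → index 7
j=8: u_8=53/60 ∈ [13/16, 1) → index 9
j=9: u_9=59/60 ∈ [13/16, 1) → index 9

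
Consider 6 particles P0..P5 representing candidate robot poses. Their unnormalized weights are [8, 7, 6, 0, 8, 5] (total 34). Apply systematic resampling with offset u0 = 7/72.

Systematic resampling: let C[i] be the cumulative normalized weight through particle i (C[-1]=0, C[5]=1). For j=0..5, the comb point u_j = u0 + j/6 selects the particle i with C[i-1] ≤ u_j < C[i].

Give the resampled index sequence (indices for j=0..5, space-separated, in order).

0 1 1 2 4 5

C = [4/17, 15/34, 21/34, 21/34, 29/34, 1]
j=0: u_0=7/72 ∈ [0, 4/17) → index 0
j=1: u_1=19/72 ∈ [4/17, 15/34) → index 1
j=2: u_2=31/72 ∈ [4/17, 15/34) → index 1
j=3: u_3=43/72 ∈ [15/34, 21/34) → index 2
j=4: u_4=55/72 ∈ [21/34, 29/34) → index 4
j=5: u_5=67/72 ∈ [29/34, 1) → index 5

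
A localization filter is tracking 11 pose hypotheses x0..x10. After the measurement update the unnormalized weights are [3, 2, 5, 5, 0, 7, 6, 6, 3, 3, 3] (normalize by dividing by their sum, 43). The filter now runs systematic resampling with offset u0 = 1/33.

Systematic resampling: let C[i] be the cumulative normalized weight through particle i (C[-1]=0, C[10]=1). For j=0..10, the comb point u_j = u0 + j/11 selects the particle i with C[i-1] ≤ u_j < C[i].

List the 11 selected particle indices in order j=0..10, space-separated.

0 2 2 3 5 5 6 7 7 8 10

C = [3/43, 5/43, 10/43, 15/43, 15/43, 22/43, 28/43, 34/43, 37/43, 40/43, 1]
j=0: u_0=1/33 ∈ [0, 3/43) → index 0
j=1: u_1=4/33 ∈ [5/43, 10/43) → index 2
j=2: u_2=7/33 ∈ [5/43, 10/43) → index 2
j=3: u_3=10/33 ∈ [10/43, 15/43) → index 3
j=4: u_4=13/33 ∈ [15/43, 22/43) → index 5
j=5: u_5=16/33 ∈ [15/43, 22/43) → index 5
j=6: u_6=19/33 ∈ [22/43, 28/43) → index 6
j=7: u_7=2/3 ∈ [28/43, 34/43) → index 7
j=8: u_8=25/33 ∈ [28/43, 34/43) → index 7
j=9: u_9=28/33 ∈ [34/43, 37/43) → index 8
j=10: u_10=31/33 ∈ [40/43, 1) → index 10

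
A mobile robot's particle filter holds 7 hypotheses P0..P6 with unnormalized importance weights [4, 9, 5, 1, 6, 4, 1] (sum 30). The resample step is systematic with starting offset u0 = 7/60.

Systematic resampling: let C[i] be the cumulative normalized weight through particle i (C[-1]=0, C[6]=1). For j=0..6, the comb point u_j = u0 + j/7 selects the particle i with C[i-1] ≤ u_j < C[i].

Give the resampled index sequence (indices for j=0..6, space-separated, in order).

0 1 1 2 4 4 6

C = [2/15, 13/30, 3/5, 19/30, 5/6, 29/30, 1]
j=0: u_0=7/60 ∈ [0, 2/15) → index 0
j=1: u_1=109/420 ∈ [2/15, 13/30) → index 1
j=2: u_2=169/420 ∈ [2/15, 13/30) → index 1
j=3: u_3=229/420 ∈ [13/30, 3/5) → index 2
j=4: u_4=289/420 ∈ [19/30, 5/6) → index 4
j=5: u_5=349/420 ∈ [19/30, 5/6) → index 4
j=6: u_6=409/420 ∈ [29/30, 1) → index 6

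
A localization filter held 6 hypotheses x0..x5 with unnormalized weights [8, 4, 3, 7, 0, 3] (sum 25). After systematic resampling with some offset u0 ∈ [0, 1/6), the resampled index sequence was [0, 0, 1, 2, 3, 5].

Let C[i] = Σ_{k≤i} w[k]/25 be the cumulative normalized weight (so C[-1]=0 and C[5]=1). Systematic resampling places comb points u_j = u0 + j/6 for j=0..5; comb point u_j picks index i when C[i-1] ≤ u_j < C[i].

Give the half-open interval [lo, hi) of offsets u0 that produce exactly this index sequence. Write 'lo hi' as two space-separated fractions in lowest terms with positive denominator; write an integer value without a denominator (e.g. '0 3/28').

C = [8/25, 12/25, 3/5, 22/25, 22/25, 1]
j=0 picked index 0: u0 ∈ [0, 8/25)
j=1 picked index 0: u0 ∈ [-1/6, 23/150)
j=2 picked index 1: u0 ∈ [-1/75, 11/75)
j=3 picked index 2: u0 ∈ [-1/50, 1/10)
j=4 picked index 3: u0 ∈ [-1/15, 16/75)
j=5 picked index 5: u0 ∈ [7/150, 1/6)
intersection: [7/150, 1/10)

7/150 1/10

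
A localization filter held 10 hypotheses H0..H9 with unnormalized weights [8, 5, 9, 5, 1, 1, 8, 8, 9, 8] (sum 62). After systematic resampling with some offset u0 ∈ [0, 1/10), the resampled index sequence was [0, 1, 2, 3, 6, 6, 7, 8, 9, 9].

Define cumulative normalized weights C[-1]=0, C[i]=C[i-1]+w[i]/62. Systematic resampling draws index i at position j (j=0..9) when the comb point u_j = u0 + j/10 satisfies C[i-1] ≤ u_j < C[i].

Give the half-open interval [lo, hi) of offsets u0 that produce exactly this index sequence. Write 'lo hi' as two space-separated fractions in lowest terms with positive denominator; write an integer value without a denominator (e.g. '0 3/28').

11/155 3/31

C = [4/31, 13/62, 11/31, 27/62, 14/31, 29/62, 37/62, 45/62, 27/31, 1]
j=0 picked index 0: u0 ∈ [0, 4/31)
j=1 picked index 1: u0 ∈ [9/310, 17/155)
j=2 picked index 2: u0 ∈ [3/310, 24/155)
j=3 picked index 3: u0 ∈ [17/310, 21/155)
j=4 picked index 6: u0 ∈ [21/310, 61/310)
j=5 picked index 6: u0 ∈ [-1/31, 3/31)
j=6 picked index 7: u0 ∈ [-1/310, 39/310)
j=7 picked index 8: u0 ∈ [4/155, 53/310)
j=8 picked index 9: u0 ∈ [11/155, 1/5)
j=9 picked index 9: u0 ∈ [-9/310, 1/10)
intersection: [11/155, 3/31)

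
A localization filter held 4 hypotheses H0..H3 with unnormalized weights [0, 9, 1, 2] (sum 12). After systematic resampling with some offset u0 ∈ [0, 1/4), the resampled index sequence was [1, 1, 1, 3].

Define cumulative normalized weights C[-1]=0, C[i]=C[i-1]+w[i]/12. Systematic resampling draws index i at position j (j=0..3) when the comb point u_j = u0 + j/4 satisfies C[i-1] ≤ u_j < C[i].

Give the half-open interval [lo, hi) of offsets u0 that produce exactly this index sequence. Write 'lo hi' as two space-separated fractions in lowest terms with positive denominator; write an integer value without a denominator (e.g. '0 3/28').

C = [0, 3/4, 5/6, 1]
j=0 picked index 1: u0 ∈ [0, 3/4)
j=1 picked index 1: u0 ∈ [-1/4, 1/2)
j=2 picked index 1: u0 ∈ [-1/2, 1/4)
j=3 picked index 3: u0 ∈ [1/12, 1/4)
intersection: [1/12, 1/4)

1/12 1/4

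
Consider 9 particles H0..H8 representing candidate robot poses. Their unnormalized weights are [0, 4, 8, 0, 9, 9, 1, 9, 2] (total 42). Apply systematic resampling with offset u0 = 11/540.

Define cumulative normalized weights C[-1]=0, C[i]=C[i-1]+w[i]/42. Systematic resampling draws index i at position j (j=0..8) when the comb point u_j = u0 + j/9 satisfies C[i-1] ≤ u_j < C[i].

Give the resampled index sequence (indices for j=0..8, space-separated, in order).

C = [0, 2/21, 2/7, 2/7, 1/2, 5/7, 31/42, 20/21, 1]
j=0: u_0=11/540 ∈ [0, 2/21) → index 1
j=1: u_1=71/540 ∈ [2/21, 2/7) → index 2
j=2: u_2=131/540 ∈ [2/21, 2/7) → index 2
j=3: u_3=191/540 ∈ [2/7, 1/2) → index 4
j=4: u_4=251/540 ∈ [2/7, 1/2) → index 4
j=5: u_5=311/540 ∈ [1/2, 5/7) → index 5
j=6: u_6=371/540 ∈ [1/2, 5/7) → index 5
j=7: u_7=431/540 ∈ [31/42, 20/21) → index 7
j=8: u_8=491/540 ∈ [31/42, 20/21) → index 7

1 2 2 4 4 5 5 7 7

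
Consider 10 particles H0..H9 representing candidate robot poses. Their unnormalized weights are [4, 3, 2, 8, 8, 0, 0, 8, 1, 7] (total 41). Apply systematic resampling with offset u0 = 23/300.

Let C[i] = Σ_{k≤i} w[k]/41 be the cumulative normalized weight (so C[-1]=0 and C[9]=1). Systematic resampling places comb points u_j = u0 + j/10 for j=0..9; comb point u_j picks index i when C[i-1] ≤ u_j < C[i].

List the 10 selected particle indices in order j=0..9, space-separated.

C = [4/41, 7/41, 9/41, 17/41, 25/41, 25/41, 25/41, 33/41, 34/41, 1]
j=0: u_0=23/300 ∈ [0, 4/41) → index 0
j=1: u_1=53/300 ∈ [7/41, 9/41) → index 2
j=2: u_2=83/300 ∈ [9/41, 17/41) → index 3
j=3: u_3=113/300 ∈ [9/41, 17/41) → index 3
j=4: u_4=143/300 ∈ [17/41, 25/41) → index 4
j=5: u_5=173/300 ∈ [17/41, 25/41) → index 4
j=6: u_6=203/300 ∈ [25/41, 33/41) → index 7
j=7: u_7=233/300 ∈ [25/41, 33/41) → index 7
j=8: u_8=263/300 ∈ [34/41, 1) → index 9
j=9: u_9=293/300 ∈ [34/41, 1) → index 9

0 2 3 3 4 4 7 7 9 9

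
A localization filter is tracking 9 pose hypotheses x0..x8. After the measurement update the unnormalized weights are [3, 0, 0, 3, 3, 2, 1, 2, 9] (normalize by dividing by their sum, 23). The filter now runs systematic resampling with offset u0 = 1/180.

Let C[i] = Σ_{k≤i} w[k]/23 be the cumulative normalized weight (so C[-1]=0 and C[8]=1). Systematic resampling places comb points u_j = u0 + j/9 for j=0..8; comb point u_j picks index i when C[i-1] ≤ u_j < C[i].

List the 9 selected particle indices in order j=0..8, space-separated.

C = [3/23, 3/23, 3/23, 6/23, 9/23, 11/23, 12/23, 14/23, 1]
j=0: u_0=1/180 ∈ [0, 3/23) → index 0
j=1: u_1=7/60 ∈ [0, 3/23) → index 0
j=2: u_2=41/180 ∈ [3/23, 6/23) → index 3
j=3: u_3=61/180 ∈ [6/23, 9/23) → index 4
j=4: u_4=9/20 ∈ [9/23, 11/23) → index 5
j=5: u_5=101/180 ∈ [12/23, 14/23) → index 7
j=6: u_6=121/180 ∈ [14/23, 1) → index 8
j=7: u_7=47/60 ∈ [14/23, 1) → index 8
j=8: u_8=161/180 ∈ [14/23, 1) → index 8

0 0 3 4 5 7 8 8 8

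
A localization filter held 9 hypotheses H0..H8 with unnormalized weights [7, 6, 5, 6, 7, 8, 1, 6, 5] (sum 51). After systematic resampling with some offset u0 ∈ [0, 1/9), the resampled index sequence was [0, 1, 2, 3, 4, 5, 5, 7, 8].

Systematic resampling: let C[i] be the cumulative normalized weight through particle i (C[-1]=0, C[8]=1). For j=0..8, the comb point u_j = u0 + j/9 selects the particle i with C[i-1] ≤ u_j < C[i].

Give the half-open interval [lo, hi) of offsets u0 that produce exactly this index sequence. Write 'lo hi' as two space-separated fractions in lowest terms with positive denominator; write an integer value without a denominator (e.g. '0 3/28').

C = [7/51, 13/51, 6/17, 8/17, 31/51, 13/17, 40/51, 46/51, 1]
j=0 picked index 0: u0 ∈ [0, 7/51)
j=1 picked index 1: u0 ∈ [4/153, 22/153)
j=2 picked index 2: u0 ∈ [5/153, 20/153)
j=3 picked index 3: u0 ∈ [1/51, 7/51)
j=4 picked index 4: u0 ∈ [4/153, 25/153)
j=5 picked index 5: u0 ∈ [8/153, 32/153)
j=6 picked index 5: u0 ∈ [-1/17, 5/51)
j=7 picked index 7: u0 ∈ [1/153, 19/153)
j=8 picked index 8: u0 ∈ [2/153, 1/9)
intersection: [8/153, 5/51)

8/153 5/51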